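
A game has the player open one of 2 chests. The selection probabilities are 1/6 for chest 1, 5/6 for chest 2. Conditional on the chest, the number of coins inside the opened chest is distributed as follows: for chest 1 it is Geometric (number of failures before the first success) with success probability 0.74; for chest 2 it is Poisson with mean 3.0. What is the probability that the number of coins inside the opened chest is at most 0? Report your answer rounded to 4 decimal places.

Conditional on each chest, P(X ≤ 0): 1: 0.74; 2: 0.0497871.
By total probability, P(X ≤ 0) = 0.166667·0.74 + 0.833333·0.0497871 = 0.164823.

0.1648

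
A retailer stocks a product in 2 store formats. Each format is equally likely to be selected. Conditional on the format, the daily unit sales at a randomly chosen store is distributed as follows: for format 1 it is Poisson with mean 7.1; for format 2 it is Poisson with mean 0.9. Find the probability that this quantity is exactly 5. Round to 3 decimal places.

0.063

Conditional on each format, P(X = 5): 1: 0.124057; 2: 0.00200063.
By total probability, P(X = 5) = 0.5·0.124057 + 0.5·0.00200063 = 0.0630286.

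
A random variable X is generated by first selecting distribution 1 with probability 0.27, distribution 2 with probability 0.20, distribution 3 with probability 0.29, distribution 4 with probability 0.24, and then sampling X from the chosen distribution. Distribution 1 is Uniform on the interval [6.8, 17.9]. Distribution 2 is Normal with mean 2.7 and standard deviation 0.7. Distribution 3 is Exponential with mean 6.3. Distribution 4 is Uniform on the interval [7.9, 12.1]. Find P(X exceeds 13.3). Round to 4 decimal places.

0.1470

Conditional on each component, P(X > 13.3): 1: 0.414414; 2: 0; 3: 0.121103; 4: 0.
By total probability, P(X > 13.3) = 0.27·0.414414 + 0.2·0 + 0.29·0.121103 + 0.24·0 = 0.147012.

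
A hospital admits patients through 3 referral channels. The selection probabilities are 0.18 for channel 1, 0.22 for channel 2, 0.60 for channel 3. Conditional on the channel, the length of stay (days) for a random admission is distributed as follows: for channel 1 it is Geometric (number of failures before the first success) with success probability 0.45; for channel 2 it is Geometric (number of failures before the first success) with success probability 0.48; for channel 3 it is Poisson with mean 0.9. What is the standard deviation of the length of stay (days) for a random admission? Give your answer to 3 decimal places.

Per component, 1: μ=1.22222, E[X²]=4.20988; 2: μ=1.08333, E[X²]=3.43056; 3: μ=0.9, E[X²]=1.71.
E[X] = 0.18·1.22222 + 0.22·1.08333 + 0.6·0.9 = 0.998333.
E[X²] = 0.18·4.20988 + 0.22·3.43056 + 0.6·1.71 = 2.5385.
Var(X) = E[X²] − (E[X])² = 2.5385 − 0.996669 = 1.54183.
SD(X) = √1.54183 = 1.2417.

1.242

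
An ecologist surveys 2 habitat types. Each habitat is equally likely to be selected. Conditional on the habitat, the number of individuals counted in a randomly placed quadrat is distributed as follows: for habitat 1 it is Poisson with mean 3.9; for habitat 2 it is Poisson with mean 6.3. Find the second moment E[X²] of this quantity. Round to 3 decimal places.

32.550

For each component E[X²] = Var + (mean)², giving 1: 19.11; 2: 45.99.
Overall E[X²] = 0.5·19.11 + 0.5·45.99 = 32.55.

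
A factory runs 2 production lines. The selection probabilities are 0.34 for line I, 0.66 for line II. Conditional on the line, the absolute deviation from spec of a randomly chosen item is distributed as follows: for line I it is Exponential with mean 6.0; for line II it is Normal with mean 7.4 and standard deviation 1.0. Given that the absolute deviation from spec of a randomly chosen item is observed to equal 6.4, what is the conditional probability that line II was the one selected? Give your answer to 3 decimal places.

0.891

Likelihoods f(6.4 | ·): I: 0.057359; II: 0.241971.
Posterior ∝ prior × likelihood. Numerator for II: 0.66·0.241971 = 0.159701.
Normalizing constant: 0.34·0.057359 + 0.66·0.241971 = 0.179203.
P(II | observation) = 0.159701 / 0.179203 = 0.891173.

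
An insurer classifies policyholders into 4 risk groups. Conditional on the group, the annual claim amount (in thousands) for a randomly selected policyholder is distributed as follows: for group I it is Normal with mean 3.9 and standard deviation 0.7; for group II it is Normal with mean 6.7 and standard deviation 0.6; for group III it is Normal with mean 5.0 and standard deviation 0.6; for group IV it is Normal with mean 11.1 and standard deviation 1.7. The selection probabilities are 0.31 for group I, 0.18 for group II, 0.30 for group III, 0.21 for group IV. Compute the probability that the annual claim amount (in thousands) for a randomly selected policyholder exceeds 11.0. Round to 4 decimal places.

Conditional on each group, P(X > 11.0): I: 0; II: 3.84248e-13; III: 0; IV: 0.523454.
By total probability, P(X > 11.0) = 0.31·0 + 0.18·3.84248e-13 + 0.3·0 + 0.21·0.523454 = 0.109925.

0.1099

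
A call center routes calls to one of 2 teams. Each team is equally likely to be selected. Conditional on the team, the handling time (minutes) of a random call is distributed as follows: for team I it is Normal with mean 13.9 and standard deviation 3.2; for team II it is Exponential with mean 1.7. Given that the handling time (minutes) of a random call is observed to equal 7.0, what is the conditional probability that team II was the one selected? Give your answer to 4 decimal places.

0.4399

Likelihoods f(7.0 | ·): I: 0.0121942; II: 0.00957811.
Posterior ∝ prior × likelihood. Numerator for II: 0.5·0.00957811 = 0.00478905.
Normalizing constant: 0.5·0.0121942 + 0.5·0.00957811 = 0.0108861.
P(II | observation) = 0.00478905 / 0.0108861 = 0.439922.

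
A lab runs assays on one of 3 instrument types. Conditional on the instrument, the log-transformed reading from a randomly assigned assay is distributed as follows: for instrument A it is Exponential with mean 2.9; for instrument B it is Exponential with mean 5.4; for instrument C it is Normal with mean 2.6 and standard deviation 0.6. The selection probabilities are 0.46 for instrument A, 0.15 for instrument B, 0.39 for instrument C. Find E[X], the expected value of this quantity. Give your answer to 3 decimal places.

3.158

Component means — A: 2.9; B: 5.4; C: 2.6.
E[X] = 0.46·2.9 + 0.15·5.4 + 0.39·2.6 = 3.158.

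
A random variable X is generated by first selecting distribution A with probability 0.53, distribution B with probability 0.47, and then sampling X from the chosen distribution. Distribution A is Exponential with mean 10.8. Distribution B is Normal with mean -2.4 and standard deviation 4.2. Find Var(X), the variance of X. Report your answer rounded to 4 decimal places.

Per component, A: μ=10.8, E[X²]=233.28; B: μ=-2.4, E[X²]=23.4.
E[X] = 0.53·10.8 + 0.47·-2.4 = 4.596.
E[X²] = 0.53·233.28 + 0.47·23.4 = 134.636.
Var(X) = E[X²] − (E[X])² = 134.636 − 21.1232 = 113.513.

113.5132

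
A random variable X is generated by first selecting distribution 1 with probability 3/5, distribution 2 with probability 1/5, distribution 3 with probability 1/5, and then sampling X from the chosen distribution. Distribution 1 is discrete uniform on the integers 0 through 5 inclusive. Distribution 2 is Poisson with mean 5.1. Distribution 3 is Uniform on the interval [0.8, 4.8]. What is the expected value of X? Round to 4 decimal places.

Component means — 1: 2.5; 2: 5.1; 3: 2.8.
E[X] = 0.6·2.5 + 0.2·5.1 + 0.2·2.8 = 3.08.

3.0800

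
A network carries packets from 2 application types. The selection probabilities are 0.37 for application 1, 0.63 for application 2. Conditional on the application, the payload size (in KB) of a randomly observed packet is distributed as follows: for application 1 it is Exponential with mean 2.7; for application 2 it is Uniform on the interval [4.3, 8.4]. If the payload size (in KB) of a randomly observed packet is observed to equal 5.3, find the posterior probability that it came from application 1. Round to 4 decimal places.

Likelihoods f(5.3 | ·): 1: 0.0520154; 2: 0.243902.
Posterior ∝ prior × likelihood. Numerator for 1: 0.37·0.0520154 = 0.0192457.
Normalizing constant: 0.37·0.0520154 + 0.63·0.243902 = 0.172904.
P(1 | observation) = 0.0192457 / 0.172904 = 0.111308.

0.1113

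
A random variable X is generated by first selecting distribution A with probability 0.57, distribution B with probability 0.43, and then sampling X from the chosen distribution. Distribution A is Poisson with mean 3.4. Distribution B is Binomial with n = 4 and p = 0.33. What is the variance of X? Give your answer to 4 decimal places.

3.3787

Per component, A: μ=3.4, E[X²]=14.96; B: μ=1.32, E[X²]=2.6268.
E[X] = 0.57·3.4 + 0.43·1.32 = 2.5056.
E[X²] = 0.57·14.96 + 0.43·2.6268 = 9.65672.
Var(X) = E[X²] − (E[X])² = 9.65672 − 6.27803 = 3.37869.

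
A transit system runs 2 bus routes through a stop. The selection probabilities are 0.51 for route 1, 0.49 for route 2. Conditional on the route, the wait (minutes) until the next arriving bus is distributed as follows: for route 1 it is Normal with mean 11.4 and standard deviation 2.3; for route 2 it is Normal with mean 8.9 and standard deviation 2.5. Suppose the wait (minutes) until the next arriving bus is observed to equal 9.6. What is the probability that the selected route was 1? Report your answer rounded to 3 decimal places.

Likelihoods f(9.6 | ·): 1: 0.127698; 2: 0.153443.
Posterior ∝ prior × likelihood. Numerator for 1: 0.51·0.127698 = 0.0651261.
Normalizing constant: 0.51·0.127698 + 0.49·0.153443 = 0.140313.
P(1 | observation) = 0.0651261 / 0.140313 = 0.464149.

0.464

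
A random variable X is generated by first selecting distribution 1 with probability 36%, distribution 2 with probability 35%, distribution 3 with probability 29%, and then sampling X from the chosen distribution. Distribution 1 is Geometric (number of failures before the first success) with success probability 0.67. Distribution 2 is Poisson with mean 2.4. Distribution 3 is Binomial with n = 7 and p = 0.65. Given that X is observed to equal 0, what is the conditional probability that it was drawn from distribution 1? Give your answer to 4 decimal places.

Likelihoods P(X=0 | ·): 1: 0.67; 2: 0.090718; 3: 0.000643393.
Posterior ∝ prior × likelihood. Numerator for 1: 0.36·0.67 = 0.2412.
Normalizing constant: 0.36·0.67 + 0.35·0.090718 + 0.29·0.000643393 = 0.273138.
P(1 | observation) = 0.2412 / 0.273138 = 0.883071.

0.8831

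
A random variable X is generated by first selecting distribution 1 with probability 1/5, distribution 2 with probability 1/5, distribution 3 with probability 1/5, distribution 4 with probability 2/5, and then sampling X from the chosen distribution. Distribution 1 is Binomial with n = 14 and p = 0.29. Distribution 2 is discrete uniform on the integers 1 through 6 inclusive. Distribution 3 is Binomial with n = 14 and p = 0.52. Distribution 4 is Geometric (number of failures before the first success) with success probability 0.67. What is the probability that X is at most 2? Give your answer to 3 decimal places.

0.489

Conditional on each component, P(X ≤ 2): 1: 0.18116; 2: 0.333333; 3: 0.00423799; 4: 0.964063.
By total probability, P(X ≤ 2) = 0.2·0.18116 + 0.2·0.333333 + 0.2·0.00423799 + 0.4·0.964063 = 0.489371.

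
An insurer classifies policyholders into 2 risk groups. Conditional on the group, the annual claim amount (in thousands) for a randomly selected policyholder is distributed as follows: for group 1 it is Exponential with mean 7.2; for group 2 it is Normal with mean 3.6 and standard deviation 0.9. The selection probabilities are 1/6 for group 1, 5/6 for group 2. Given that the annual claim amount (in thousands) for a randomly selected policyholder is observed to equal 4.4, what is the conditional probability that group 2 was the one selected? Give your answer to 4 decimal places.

Likelihoods f(4.4 | ·): 1: 0.0753816; 2: 0.298603.
Posterior ∝ prior × likelihood. Numerator for 2: 0.833333·0.298603 = 0.248836.
Normalizing constant: 0.166667·0.0753816 + 0.833333·0.298603 = 0.2614.
P(2 | observation) = 0.248836 / 0.2614 = 0.951937.

0.9519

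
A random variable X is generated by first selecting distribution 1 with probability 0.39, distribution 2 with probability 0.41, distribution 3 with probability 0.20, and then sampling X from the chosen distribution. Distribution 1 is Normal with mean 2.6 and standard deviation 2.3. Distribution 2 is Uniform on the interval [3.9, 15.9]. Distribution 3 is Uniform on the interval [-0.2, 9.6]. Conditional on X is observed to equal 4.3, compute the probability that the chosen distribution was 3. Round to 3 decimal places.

Likelihoods f(4.3 | ·): 1: 0.131993; 2: 0.0833333; 3: 0.102041.
Posterior ∝ prior × likelihood. Numerator for 3: 0.2·0.102041 = 0.0204082.
Normalizing constant: 0.39·0.131993 + 0.41·0.0833333 + 0.2·0.102041 = 0.106052.
P(3 | observation) = 0.0204082 / 0.106052 = 0.192435.

0.192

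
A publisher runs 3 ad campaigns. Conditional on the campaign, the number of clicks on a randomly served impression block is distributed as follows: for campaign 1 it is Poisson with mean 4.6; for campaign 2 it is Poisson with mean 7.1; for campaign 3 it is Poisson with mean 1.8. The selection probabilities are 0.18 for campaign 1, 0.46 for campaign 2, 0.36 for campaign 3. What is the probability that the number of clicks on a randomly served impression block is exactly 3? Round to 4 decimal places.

Conditional on each campaign, P(X = 3): 1: 0.163068; 2: 0.049219; 3: 0.160671.
By total probability, P(X = 3) = 0.18·0.163068 + 0.46·0.049219 + 0.36·0.160671 = 0.109834.

0.1098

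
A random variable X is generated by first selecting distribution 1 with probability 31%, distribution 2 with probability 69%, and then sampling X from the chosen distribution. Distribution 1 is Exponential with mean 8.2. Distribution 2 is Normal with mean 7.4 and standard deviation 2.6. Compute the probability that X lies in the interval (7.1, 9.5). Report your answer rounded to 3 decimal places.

0.265

Conditional on each component, P(7.1 < X < 9.5): 1: 0.106747; 2: 0.336296.
By total probability, P(7.1 < X < 9.5) = 0.31·0.106747 + 0.69·0.336296 = 0.265136.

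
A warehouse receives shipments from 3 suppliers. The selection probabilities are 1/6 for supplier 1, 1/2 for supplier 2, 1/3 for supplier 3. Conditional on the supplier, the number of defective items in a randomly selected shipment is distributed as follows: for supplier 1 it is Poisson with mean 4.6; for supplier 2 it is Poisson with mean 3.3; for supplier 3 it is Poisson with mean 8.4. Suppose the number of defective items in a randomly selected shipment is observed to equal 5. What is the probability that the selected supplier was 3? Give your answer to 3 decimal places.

Likelihoods P(X=5 | ·): 1: 0.172526; 2: 0.120286; 3: 0.0783685.
Posterior ∝ prior × likelihood. Numerator for 3: 0.333333·0.0783685 = 0.0261228.
Normalizing constant: 0.166667·0.172526 + 0.5·0.120286 + 0.333333·0.0783685 = 0.11502.
P(3 | observation) = 0.0261228 / 0.11502 = 0.227115.

0.227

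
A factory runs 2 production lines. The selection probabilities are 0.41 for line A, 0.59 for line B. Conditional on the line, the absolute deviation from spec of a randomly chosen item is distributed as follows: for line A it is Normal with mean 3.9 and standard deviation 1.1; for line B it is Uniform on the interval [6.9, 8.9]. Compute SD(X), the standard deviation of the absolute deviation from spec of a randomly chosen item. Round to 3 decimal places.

Per component, A: μ=3.9, E[X²]=16.42; B: μ=7.9, E[X²]=62.7433.
E[X] = 0.41·3.9 + 0.59·7.9 = 6.26.
E[X²] = 0.41·16.42 + 0.59·62.7433 = 43.7508.
Var(X) = E[X²] − (E[X])² = 43.7508 − 39.1876 = 4.56317.
SD(X) = √4.56317 = 2.13616.

2.136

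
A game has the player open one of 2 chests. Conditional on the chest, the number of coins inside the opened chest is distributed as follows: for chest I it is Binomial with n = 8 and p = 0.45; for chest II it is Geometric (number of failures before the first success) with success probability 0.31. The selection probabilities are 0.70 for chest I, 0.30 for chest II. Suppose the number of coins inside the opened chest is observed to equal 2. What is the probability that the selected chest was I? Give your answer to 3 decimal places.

Likelihoods P(X=2 | ·): I: 0.156949; II: 0.147591.
Posterior ∝ prior × likelihood. Numerator for I: 0.7·0.156949 = 0.109864.
Normalizing constant: 0.7·0.156949 + 0.3·0.147591 = 0.154142.
P(I | observation) = 0.109864 / 0.154142 = 0.712749.

0.713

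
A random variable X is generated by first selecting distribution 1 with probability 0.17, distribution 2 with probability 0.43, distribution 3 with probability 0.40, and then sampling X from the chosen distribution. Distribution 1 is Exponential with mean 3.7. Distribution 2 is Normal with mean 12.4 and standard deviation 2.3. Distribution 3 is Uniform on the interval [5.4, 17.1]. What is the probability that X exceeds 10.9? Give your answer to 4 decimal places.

0.5403

Conditional on each component, P(X > 10.9): 1: 0.0525523; 2: 0.742856; 3: 0.529915.
By total probability, P(X > 10.9) = 0.17·0.0525523 + 0.43·0.742856 + 0.4·0.529915 = 0.540328.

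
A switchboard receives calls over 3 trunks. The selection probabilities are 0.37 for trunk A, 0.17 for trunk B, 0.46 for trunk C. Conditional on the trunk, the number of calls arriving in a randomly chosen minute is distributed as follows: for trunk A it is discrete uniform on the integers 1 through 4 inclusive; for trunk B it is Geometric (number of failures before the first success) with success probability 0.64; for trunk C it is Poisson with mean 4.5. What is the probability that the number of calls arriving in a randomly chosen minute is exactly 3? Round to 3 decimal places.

Conditional on each trunk, P(X = 3): A: 0.25; B: 0.0298598; C: 0.168718.
By total probability, P(X = 3) = 0.37·0.25 + 0.17·0.0298598 + 0.46·0.168718 = 0.175186.

0.175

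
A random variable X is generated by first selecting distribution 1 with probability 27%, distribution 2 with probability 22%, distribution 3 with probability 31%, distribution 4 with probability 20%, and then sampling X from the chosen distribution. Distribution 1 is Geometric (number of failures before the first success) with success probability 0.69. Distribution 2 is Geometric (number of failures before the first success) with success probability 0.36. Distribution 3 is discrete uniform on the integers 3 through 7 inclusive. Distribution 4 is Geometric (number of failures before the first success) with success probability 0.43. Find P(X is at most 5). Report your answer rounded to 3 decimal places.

0.854

Conditional on each component, P(X ≤ 5): 1: 0.999112; 2: 0.931281; 3: 0.6; 4: 0.965704.
By total probability, P(X ≤ 5) = 0.27·0.999112 + 0.22·0.931281 + 0.31·0.6 + 0.2·0.965704 = 0.853783.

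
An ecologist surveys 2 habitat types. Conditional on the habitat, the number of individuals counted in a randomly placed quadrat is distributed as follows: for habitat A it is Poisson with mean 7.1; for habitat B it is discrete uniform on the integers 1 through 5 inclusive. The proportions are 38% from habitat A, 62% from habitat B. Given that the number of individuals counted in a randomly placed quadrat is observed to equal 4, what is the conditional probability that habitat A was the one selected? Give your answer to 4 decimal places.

Likelihoods P(X=4 | ·): A: 0.0873638; B: 0.2.
Posterior ∝ prior × likelihood. Numerator for A: 0.38·0.0873638 = 0.0331982.
Normalizing constant: 0.38·0.0873638 + 0.62·0.2 = 0.157198.
P(A | observation) = 0.0331982 / 0.157198 = 0.211187.

0.2112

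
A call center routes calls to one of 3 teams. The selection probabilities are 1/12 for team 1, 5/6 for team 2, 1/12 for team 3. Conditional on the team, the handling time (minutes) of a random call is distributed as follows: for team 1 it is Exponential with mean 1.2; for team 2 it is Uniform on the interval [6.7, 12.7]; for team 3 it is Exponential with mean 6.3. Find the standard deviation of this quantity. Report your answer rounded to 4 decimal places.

Per component, 1: μ=1.2, E[X²]=2.88; 2: μ=9.7, E[X²]=97.09; 3: μ=6.3, E[X²]=79.38.
E[X] = 0.0833333·1.2 + 0.833333·9.7 + 0.0833333·6.3 = 8.70833.
E[X²] = 0.0833333·2.88 + 0.833333·97.09 + 0.0833333·79.38 = 87.7633.
Var(X) = E[X²] − (E[X])² = 87.7633 − 75.8351 = 11.9283.
SD(X) = √11.9283 = 3.45373.

3.4537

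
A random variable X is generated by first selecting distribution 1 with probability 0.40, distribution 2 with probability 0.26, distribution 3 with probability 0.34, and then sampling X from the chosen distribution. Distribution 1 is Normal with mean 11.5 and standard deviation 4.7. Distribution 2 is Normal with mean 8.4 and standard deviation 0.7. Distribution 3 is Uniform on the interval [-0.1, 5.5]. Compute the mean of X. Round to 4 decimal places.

Component means — 1: 11.5; 2: 8.4; 3: 2.7.
E[X] = 0.4·11.5 + 0.26·8.4 + 0.34·2.7 = 7.702.

7.7020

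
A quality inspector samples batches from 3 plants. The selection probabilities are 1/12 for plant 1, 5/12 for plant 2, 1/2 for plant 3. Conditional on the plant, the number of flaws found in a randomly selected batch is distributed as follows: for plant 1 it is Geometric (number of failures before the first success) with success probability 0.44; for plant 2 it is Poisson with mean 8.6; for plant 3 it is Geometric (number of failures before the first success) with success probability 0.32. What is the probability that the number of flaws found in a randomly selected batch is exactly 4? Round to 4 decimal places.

0.0553

Conditional on each plant, P(X = 4): 1: 0.0432718; 2: 0.0419614; 3: 0.0684204.
By total probability, P(X = 4) = 0.0833333·0.0432718 + 0.416667·0.0419614 + 0.5·0.0684204 = 0.0553001.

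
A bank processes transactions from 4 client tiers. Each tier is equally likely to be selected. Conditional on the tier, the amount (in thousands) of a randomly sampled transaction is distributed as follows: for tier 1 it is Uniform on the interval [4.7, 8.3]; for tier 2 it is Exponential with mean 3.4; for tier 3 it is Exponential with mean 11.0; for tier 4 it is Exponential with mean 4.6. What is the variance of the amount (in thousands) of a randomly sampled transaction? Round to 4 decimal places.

47.0519

Per component, 1: μ=6.5, E[X²]=43.33; 2: μ=3.4, E[X²]=23.12; 3: μ=11, E[X²]=242; 4: μ=4.6, E[X²]=42.32.
E[X] = 0.25·6.5 + 0.25·3.4 + 0.25·11 + 0.25·4.6 = 6.375.
E[X²] = 0.25·43.33 + 0.25·23.12 + 0.25·242 + 0.25·42.32 = 87.6925.
Var(X) = E[X²] − (E[X])² = 87.6925 − 40.6406 = 47.0519.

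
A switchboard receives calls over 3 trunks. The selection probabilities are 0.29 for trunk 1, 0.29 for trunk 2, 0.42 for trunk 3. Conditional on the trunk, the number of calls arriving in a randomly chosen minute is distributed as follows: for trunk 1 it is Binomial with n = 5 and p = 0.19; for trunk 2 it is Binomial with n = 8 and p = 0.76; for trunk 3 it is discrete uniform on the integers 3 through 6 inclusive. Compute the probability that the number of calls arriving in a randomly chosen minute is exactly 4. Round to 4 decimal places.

Conditional on each trunk, P(X = 4): 1: 0.005278; 2: 0.0774814; 3: 0.25.
By total probability, P(X = 4) = 0.29·0.005278 + 0.29·0.0774814 + 0.42·0.25 = 0.129.

0.1290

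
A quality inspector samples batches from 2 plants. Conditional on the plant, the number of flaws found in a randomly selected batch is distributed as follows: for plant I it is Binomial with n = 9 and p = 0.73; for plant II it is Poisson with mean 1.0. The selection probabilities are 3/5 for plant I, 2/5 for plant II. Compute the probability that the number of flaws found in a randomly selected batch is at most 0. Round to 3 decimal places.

0.147

Conditional on each plant, P(X ≤ 0): I: 7.6256e-06; II: 0.367879.
By total probability, P(X ≤ 0) = 0.6·7.6256e-06 + 0.4·0.367879 = 0.147156.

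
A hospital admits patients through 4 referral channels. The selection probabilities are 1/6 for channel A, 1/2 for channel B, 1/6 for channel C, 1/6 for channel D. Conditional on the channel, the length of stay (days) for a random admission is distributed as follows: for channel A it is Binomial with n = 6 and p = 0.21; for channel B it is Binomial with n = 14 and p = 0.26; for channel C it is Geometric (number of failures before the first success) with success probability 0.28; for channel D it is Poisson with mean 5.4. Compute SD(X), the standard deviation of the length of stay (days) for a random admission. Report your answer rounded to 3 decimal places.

Per component, A: μ=1.26, E[X²]=2.583; B: μ=3.64, E[X²]=15.9432; C: μ=2.57143, E[X²]=15.7959; D: μ=5.4, E[X²]=34.56.
E[X] = 0.166667·1.26 + 0.5·3.64 + 0.166667·2.57143 + 0.166667·5.4 = 3.35857.
E[X²] = 0.166667·2.583 + 0.5·15.9432 + 0.166667·15.7959 + 0.166667·34.56 = 16.7948.
Var(X) = E[X²] − (E[X])² = 16.7948 − 11.28 = 5.51475.
SD(X) = √5.51475 = 2.34835.

2.348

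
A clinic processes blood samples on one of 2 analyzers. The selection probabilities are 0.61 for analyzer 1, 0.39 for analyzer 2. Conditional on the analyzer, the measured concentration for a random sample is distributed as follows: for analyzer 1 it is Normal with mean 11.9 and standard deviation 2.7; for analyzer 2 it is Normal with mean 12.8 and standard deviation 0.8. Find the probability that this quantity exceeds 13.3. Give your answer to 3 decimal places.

Conditional on each analyzer, P(X > 13.3): 1: 0.302048; 2: 0.265986.
By total probability, P(X > 13.3) = 0.61·0.302048 + 0.39·0.265986 = 0.287984.

0.288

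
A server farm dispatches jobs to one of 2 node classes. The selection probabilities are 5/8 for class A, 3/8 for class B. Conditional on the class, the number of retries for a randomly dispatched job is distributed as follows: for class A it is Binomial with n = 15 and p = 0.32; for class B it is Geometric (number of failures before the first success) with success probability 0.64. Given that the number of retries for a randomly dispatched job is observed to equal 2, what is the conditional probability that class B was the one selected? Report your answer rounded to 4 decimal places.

0.4105

Likelihoods P(X=2 | ·): A: 0.0714669; B: 0.082944.
Posterior ∝ prior × likelihood. Numerator for B: 0.375·0.082944 = 0.031104.
Normalizing constant: 0.625·0.0714669 + 0.375·0.082944 = 0.0757708.
P(B | observation) = 0.031104 / 0.0757708 = 0.410501.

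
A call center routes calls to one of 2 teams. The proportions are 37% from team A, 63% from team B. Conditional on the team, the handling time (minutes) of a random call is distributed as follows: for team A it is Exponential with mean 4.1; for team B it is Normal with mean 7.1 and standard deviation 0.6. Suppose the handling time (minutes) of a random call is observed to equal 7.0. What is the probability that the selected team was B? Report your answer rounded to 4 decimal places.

0.9619

Likelihoods f(7.0 | ·): A: 0.0442321; B: 0.655733.
Posterior ∝ prior × likelihood. Numerator for B: 0.63·0.655733 = 0.413112.
Normalizing constant: 0.37·0.0442321 + 0.63·0.655733 = 0.429478.
P(B | observation) = 0.413112 / 0.429478 = 0.961894.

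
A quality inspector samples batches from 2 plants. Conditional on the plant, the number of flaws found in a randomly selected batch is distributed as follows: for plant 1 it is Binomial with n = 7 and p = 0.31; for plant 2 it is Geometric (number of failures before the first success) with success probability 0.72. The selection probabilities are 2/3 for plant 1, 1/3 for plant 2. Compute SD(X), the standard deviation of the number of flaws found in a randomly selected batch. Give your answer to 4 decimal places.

1.3723

Per component, 1: μ=2.17, E[X²]=6.2062; 2: μ=0.388889, E[X²]=0.691358.
E[X] = 0.666667·2.17 + 0.333333·0.388889 = 1.5763.
E[X²] = 0.666667·6.2062 + 0.333333·0.691358 = 4.36792.
Var(X) = E[X²] − (E[X])² = 4.36792 − 2.48471 = 1.88321.
SD(X) = √1.88321 = 1.3723.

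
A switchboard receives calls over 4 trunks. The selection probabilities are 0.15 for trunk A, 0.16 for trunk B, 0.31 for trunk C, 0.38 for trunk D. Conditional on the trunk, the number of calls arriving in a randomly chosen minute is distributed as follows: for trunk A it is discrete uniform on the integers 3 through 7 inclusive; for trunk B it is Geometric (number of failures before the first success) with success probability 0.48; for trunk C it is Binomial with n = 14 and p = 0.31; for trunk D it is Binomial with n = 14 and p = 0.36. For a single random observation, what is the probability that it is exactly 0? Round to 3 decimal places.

0.079

Conditional on each trunk, P(X = 0): A: 0; B: 0.48; C: 0.00554482; D: 0.00193428.
By total probability, P(X = 0) = 0.15·0 + 0.16·0.48 + 0.31·0.00554482 + 0.38·0.00193428 = 0.0792539.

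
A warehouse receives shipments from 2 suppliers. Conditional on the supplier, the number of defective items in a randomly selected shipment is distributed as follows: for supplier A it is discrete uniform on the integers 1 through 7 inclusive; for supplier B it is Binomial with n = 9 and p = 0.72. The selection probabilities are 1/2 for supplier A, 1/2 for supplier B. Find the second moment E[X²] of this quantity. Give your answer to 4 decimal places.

For each component E[X²] = Var + (mean)², giving A: 20; B: 43.8048.
Overall E[X²] = 0.5·20 + 0.5·43.8048 = 31.9024.

31.9024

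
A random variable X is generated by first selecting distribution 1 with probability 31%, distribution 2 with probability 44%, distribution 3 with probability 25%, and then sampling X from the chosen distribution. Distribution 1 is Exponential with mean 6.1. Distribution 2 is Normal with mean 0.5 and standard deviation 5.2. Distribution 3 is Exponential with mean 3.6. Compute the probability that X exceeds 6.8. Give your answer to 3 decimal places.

0.189

Conditional on each component, P(X > 6.8): 1: 0.327996; 2: 0.112845; 3: 0.15124.
By total probability, P(X > 6.8) = 0.31·0.327996 + 0.44·0.112845 + 0.25·0.15124 = 0.18914.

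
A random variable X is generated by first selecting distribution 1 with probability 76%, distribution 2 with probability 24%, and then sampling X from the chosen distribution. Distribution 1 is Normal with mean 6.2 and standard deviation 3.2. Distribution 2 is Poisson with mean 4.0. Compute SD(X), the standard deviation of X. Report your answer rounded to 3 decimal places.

Per component, 1: μ=6.2, E[X²]=48.68; 2: μ=4, E[X²]=20.
E[X] = 0.76·6.2 + 0.24·4 = 5.672.
E[X²] = 0.76·48.68 + 0.24·20 = 41.7968.
Var(X) = E[X²] − (E[X])² = 41.7968 − 32.1716 = 9.62522.
SD(X) = √9.62522 = 3.10245.

3.102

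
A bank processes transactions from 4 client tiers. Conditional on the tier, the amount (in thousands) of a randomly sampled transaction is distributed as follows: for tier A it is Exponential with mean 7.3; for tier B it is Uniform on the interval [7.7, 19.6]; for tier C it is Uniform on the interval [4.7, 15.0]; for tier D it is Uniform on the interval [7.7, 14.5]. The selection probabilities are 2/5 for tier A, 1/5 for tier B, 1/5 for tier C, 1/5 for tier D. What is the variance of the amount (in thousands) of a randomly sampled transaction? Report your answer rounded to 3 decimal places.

Per component, A: μ=7.3, E[X²]=106.58; B: μ=13.65, E[X²]=198.123; C: μ=9.85, E[X²]=105.863; D: μ=11.1, E[X²]=127.063.
E[X] = 0.4·7.3 + 0.2·13.65 + 0.2·9.85 + 0.2·11.1 = 9.84.
E[X²] = 0.4·106.58 + 0.2·198.123 + 0.2·105.863 + 0.2·127.063 = 128.842.
Var(X) = E[X²] − (E[X])² = 128.842 − 96.8256 = 32.0164.

32.016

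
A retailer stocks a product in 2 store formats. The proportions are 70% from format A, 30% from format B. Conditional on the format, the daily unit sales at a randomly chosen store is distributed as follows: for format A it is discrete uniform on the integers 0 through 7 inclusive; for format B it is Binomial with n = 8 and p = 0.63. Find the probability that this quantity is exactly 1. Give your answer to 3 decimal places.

Conditional on each format, P(X = 1): A: 0.125; B: 0.00478457.
By total probability, P(X = 1) = 0.7·0.125 + 0.3·0.00478457 = 0.0889354.

0.089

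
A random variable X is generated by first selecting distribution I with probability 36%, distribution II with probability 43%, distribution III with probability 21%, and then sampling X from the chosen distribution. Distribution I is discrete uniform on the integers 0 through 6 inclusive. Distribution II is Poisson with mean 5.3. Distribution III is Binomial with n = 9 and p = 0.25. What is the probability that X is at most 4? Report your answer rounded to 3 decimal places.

0.624

Conditional on each component, P(X ≤ 4): I: 0.714286; II: 0.389518; III: 0.951073.
By total probability, P(X ≤ 4) = 0.36·0.714286 + 0.43·0.389518 + 0.21·0.951073 = 0.624361.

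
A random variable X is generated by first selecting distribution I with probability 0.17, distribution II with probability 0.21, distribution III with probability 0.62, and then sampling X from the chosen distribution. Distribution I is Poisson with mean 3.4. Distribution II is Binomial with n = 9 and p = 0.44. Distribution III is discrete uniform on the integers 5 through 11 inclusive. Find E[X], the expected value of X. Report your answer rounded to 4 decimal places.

Component means — I: 3.4; II: 3.96; III: 8.
E[X] = 0.17·3.4 + 0.21·3.96 + 0.62·8 = 6.3696.

6.3696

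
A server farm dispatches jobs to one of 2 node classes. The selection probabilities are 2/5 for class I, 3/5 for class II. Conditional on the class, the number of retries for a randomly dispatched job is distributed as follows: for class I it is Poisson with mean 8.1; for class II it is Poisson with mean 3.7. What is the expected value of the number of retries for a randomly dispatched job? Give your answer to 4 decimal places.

Component means — I: 8.1; II: 3.7.
E[X] = 0.4·8.1 + 0.6·3.7 = 5.46.

5.4600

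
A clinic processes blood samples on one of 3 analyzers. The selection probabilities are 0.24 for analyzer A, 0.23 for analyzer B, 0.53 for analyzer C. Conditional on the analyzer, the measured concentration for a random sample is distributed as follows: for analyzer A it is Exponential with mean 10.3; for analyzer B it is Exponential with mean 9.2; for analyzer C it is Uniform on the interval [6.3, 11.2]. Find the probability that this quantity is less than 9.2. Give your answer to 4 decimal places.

Conditional on each analyzer, P(X < 9.2): A: 0.590658; B: 0.632121; C: 0.591837.
By total probability, P(X < 9.2) = 0.24·0.590658 + 0.23·0.632121 + 0.53·0.591837 = 0.600819.

0.6008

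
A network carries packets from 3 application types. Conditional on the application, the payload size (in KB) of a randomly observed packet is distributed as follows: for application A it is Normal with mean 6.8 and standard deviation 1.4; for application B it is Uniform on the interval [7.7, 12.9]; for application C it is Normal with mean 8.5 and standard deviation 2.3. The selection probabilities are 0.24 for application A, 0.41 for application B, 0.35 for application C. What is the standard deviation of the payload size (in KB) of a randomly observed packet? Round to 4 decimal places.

Per component, A: μ=6.8, E[X²]=48.2; B: μ=10.3, E[X²]=108.343; C: μ=8.5, E[X²]=77.54.
E[X] = 0.24·6.8 + 0.41·10.3 + 0.35·8.5 = 8.83.
E[X²] = 0.24·48.2 + 0.41·108.343 + 0.35·77.54 = 83.1278.
Var(X) = E[X²] − (E[X])² = 83.1278 − 77.9689 = 5.15887.
SD(X) = √5.15887 = 2.27131.

2.2713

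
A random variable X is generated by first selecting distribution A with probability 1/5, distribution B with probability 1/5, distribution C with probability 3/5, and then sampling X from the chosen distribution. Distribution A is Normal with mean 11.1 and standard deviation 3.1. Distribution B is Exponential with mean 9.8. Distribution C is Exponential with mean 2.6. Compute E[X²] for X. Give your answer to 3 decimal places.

For each component E[X²] = Var + (mean)², giving A: 132.82; B: 192.08; C: 13.52.
Overall E[X²] = 0.2·132.82 + 0.2·192.08 + 0.6·13.52 = 73.092.

73.092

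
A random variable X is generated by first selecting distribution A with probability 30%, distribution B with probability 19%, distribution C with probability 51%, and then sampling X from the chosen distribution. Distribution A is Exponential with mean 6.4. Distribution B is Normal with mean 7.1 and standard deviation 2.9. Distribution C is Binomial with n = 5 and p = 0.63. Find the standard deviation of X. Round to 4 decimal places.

4.1995

Per component, A: μ=6.4, E[X²]=81.92; B: μ=7.1, E[X²]=58.82; C: μ=3.15, E[X²]=11.088.
E[X] = 0.3·6.4 + 0.19·7.1 + 0.51·3.15 = 4.8755.
E[X²] = 0.3·81.92 + 0.19·58.82 + 0.51·11.088 = 41.4067.
Var(X) = E[X²] − (E[X])² = 41.4067 − 23.7705 = 17.6362.
SD(X) = √17.6362 = 4.19955.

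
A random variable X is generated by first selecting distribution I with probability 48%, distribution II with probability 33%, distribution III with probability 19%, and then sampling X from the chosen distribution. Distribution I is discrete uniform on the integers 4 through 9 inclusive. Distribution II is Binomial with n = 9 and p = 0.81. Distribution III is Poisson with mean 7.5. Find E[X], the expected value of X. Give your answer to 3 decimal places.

Component means — I: 6.5; II: 7.29; III: 7.5.
E[X] = 0.48·6.5 + 0.33·7.29 + 0.19·7.5 = 6.9507.

6.951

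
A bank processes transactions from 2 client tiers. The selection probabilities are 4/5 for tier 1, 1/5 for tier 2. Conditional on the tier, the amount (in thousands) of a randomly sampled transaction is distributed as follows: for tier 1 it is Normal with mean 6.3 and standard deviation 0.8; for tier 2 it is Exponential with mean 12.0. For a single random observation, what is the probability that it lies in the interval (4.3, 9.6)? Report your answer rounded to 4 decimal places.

Conditional on each tier, P(4.3 < X < 9.6): 1: 0.993772; 2: 0.249511.
By total probability, P(4.3 < X < 9.6) = 0.8·0.993772 + 0.2·0.249511 = 0.84492.

0.8449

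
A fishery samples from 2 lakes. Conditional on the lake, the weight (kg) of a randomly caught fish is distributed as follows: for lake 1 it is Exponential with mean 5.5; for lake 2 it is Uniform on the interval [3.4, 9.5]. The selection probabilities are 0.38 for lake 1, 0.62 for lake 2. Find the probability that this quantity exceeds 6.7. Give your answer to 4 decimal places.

0.3970

Conditional on each lake, P(X > 6.7): 1: 0.295767; 2: 0.459016.
By total probability, P(X > 6.7) = 0.38·0.295767 + 0.62·0.459016 = 0.396982.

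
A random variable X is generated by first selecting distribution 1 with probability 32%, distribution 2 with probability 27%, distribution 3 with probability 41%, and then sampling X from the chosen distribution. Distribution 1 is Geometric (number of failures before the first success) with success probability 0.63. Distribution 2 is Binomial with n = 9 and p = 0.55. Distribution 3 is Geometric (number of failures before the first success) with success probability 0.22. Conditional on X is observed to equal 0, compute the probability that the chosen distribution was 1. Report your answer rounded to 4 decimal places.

Likelihoods P(X=0 | ·): 1: 0.63; 2: 0.000756681; 3: 0.22.
Posterior ∝ prior × likelihood. Numerator for 1: 0.32·0.63 = 0.2016.
Normalizing constant: 0.32·0.63 + 0.27·0.000756681 + 0.41·0.22 = 0.292004.
P(1 | observation) = 0.2016 / 0.292004 = 0.690401.

0.6904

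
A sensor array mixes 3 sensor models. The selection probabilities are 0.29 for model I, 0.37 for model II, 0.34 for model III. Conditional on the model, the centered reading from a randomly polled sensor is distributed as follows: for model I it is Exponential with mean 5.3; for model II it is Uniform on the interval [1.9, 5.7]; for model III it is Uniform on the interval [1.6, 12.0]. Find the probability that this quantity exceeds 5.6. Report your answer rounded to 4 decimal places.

0.3198

Conditional on each model, P(X > 5.6): I: 0.347634; II: 0.0263158; III: 0.615385.
By total probability, P(X > 5.6) = 0.29·0.347634 + 0.37·0.0263158 + 0.34·0.615385 = 0.319782.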